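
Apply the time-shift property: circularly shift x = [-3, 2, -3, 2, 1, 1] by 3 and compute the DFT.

Time shift by 3: X_shifted[k] = ω_6^(3k) · X[k]
Shifted x = [2, 1, 1, -3, 2, -3]

DFT(x[n-3]) = [0, 2.5000-2.5981i, -1.5000-4.3301i, 10, -1.5000+4.3301i, 2.5000+2.5981i]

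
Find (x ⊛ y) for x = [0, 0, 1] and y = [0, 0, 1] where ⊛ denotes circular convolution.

(x ⊛ y)[n] = Σ(m=0 to 2) x[m] · y[(n-m) mod 3]

Computing each output sample:
(x ⊛ y)[0] = 0
(x ⊛ y)[1] = 1
(x ⊛ y)[2] = 0

x ⊛ y = [0, 1, 0]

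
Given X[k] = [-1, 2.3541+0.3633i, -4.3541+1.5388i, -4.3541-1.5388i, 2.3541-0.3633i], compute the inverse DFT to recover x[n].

x[n] = (1/5) Σ(k=0 to 4) X[k] · e^(2πikn/5)

Computing each x[n]:
x[0] = -1
x[1] = 1
x[2] = -1
x[3] = -2
x[4] = 2

x = [-1, 1, -1, -2, 2]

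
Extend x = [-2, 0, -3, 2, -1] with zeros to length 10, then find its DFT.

Original 5-point DFT: [-4, -1.5000+1.9879i, -1.5000-5.3431i, -1.5000+5.3431i, -1.5000-1.9879i]
Zero-padded 10-point DFT provides frequency interpolation.

DFT_10([x, 0, ...]) = [-4, -2.7361+1.5388i, -1.5000+1.9879i, 1.7361+0.3633i, -1.5000-5.3431i, -8, -1.5000+5.3431i, 1.7361-0.3633i, -1.5000-1.9879i, -2.7361-1.5388i]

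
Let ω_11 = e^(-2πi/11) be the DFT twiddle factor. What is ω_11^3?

ω_11^3 = e^(-2πi·3/11)
= cos(-2π·3/11) + i·sin(-2π·3/11)
= cos(-6π/11) + i·sin(-6π/11)

ω_11^3 = cos(-6π/11) + i·sin(-6π/11) = -0.1423-0.9898i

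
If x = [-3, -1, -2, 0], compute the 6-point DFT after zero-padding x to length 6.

Original 4-point DFT: [-6, -1+1i, -4, -1-1i]
Zero-padded 6-point DFT provides frequency interpolation.

DFT_6([x, 0, ...]) = [-6, -2.5000+2.5981i, -1.5000-0.8660i, -4, -1.5000+0.8660i, -2.5000-2.5981i]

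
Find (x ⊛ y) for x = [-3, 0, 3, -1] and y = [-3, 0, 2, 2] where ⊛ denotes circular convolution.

(x ⊛ y)[n] = Σ(m=0 to 3) x[m] · y[(n-m) mod 4]

Computing each output sample:
(x ⊛ y)[0] = 15
(x ⊛ y)[1] = 4
(x ⊛ y)[2] = -17
(x ⊛ y)[3] = -3

x ⊛ y = [15, 4, -17, -3]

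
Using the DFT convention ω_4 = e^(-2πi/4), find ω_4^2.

ω_4^2 = e^(-2πi·2/4)
= cos(-2π·2/4) + i·sin(-2π·2/4)
= cos(-4π/4) + i·sin(-4π/4)

ω_4^2 = cos(-4π/4) + i·sin(-4π/4) = -1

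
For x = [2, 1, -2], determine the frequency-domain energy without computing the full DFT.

Parseval: Σ|x[n]|² = (1/N)Σ|X[k]|², so Σ|X[k]|² = N·Σ|x[n]|² = 3·9.0000

Σ|X[k]|² = N·Σ|x[n]|² = 3·9.0000 = 27.0000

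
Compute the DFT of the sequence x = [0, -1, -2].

X[k] = Σ(n=0 to 2) x[n] · ω_3^(nk)
where ω_3 = e^(-2πi/3)

Computing each X[k]:
X[0] = -3
X[1] = 1.5000-0.8660i
X[2] = 1.5000+0.8660i

X = [-3, 1.5000-0.8660i, 1.5000+0.8660i]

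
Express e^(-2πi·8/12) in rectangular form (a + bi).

ω_12^8 = e^(-2πi·8/12)
= cos(-2π·8/12) + i·sin(-2π·8/12)
= cos(-16π/12) + i·sin(-16π/12)

ω_12^8 = cos(-16π/12) + i·sin(-16π/12) = -0.5000+0.8660i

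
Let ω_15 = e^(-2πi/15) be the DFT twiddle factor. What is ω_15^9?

ω_15^9 = e^(-2πi·9/15)
= cos(-2π·9/15) + i·sin(-2π·9/15)
= cos(-18π/15) + i·sin(-18π/15)

ω_15^9 = cos(-18π/15) + i·sin(-18π/15) = -0.8090+0.5878i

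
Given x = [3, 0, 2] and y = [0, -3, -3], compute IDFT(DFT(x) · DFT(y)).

(x ⊛ y)[n] = Σ(m=0 to 2) x[m] · y[(n-m) mod 3]

Computing each output sample:
(x ⊛ y)[0] = -6
(x ⊛ y)[1] = -15
(x ⊛ y)[2] = -9

x ⊛ y = [-6, -15, -9]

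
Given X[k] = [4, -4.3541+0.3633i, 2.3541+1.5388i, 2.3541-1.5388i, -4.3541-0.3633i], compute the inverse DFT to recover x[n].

x[n] = (1/5) Σ(k=0 to 4) X[k] · e^(2πikn/5)

Computing each x[n]:
x[0] = 0
x[1] = -1
x[2] = 3
x[3] = 2
x[4] = 0

x = [0, -1, 3, 2, 0]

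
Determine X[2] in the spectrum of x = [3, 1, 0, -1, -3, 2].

X[2] = Σ(n=0 to 5) x[n] · ω_6^(2n) where ω_6 = e^(-2πi/6)
= (3)·ω_6^0 + (1)·ω_6^2 + (0)·ω_6^4 + (-1)·ω_6^6 + (-3)·ω_6^8 + (2)·ω_6^10

X[2] = 2.0000+3.4641i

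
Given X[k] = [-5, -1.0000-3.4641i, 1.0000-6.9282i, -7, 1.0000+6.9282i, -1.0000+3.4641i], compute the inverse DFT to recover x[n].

x[n] = (1/6) Σ(k=0 to 5) X[k] · e^(2πikn/6)

Computing each x[n]:
x[0] = -2
x[1] = 3
x[2] = -3
x[3] = 1
x[4] = -1
x[5] = -3

x = [-2, 3, -3, 1, -1, -3]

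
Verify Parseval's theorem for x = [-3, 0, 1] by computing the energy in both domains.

Time domain:
Σ|x[n]|² = |-3|² + |0|² + |1|² = 10.0000

Frequency domain:
(1/3)Σ|X[k]|² = (1/3)(|-2|² + |-3.5000+0.8660i|² + |-3.5000-0.8660i|²) = (1/3)·30.0000 = 10.0000

Both sides agree, confirming Parseval's theorem.

Σ|x[n]|² = (1/N)Σ|X[k]|² = 10.0000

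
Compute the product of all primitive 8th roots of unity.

The primitive 8th roots of unity are ω_8^k for k coprime to 8: k ∈ {1, 3, 5, 7}
Their product equals the constant term of the cyclotomic polynomial Φ_8(x) up to sign.
For n ≥ 3, the product of all primitive nth roots of unity is 1. (For n=1 it is 1; for n=2 it is -1.)

1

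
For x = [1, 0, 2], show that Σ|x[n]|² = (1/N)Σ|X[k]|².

Time domain:
Σ|x[n]|² = |1|² + |0|² + |2|² = 5.0000

Frequency domain:
(1/3)Σ|X[k]|² = (1/3)(|3|² + |1.7321i|² + |-1.7321i|²) = (1/3)·15.0000 = 5.0000

Both sides agree, confirming Parseval's theorem.

Σ|x[n]|² = (1/N)Σ|X[k]|² = 5.0000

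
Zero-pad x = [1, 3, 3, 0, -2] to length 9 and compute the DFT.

Original 5-point DFT: [5, -1.1180-6.5186i, 1.1180-0.0858i, 1.1180+0.0858i, -1.1180+6.5186i]
Zero-padded 9-point DFT provides frequency interpolation.

DFT_9([x, 0, ...]) = [5, 5.6985-4.1987i, -2.8302-5.2661i, -1.0000+1.7321i, 0.1318-1.0673i, 0.1318+1.0673i, -1.0000-1.7321i, -2.8302+5.2661i, 5.6985+4.1987i]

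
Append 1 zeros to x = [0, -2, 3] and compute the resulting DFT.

Original 3-point DFT: [1, -0.5000+4.3301i, -0.5000-4.3301i]
Zero-padded 4-point DFT provides frequency interpolation.

DFT_4([x, 0, ...]) = [1, -3+2i, 5, -3-2i]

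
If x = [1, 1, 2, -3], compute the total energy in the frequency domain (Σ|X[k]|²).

Parseval: Σ|x[n]|² = (1/N)Σ|X[k]|², so Σ|X[k]|² = N·Σ|x[n]|² = 4·15.0000

Σ|X[k]|² = N·Σ|x[n]|² = 4·15.0000 = 60.0000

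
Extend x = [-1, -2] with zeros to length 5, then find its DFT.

Original 2-point DFT: [-3, 1]
Zero-padded 5-point DFT provides frequency interpolation.

DFT_5([x, 0, ...]) = [-3, -1.6180+1.9021i, 0.6180+1.1756i, 0.6180-1.1756i, -1.6180-1.9021i]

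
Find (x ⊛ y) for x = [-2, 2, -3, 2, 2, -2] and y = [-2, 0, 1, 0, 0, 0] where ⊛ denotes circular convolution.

(x ⊛ y)[n] = Σ(m=0 to 5) x[m] · y[(n-m) mod 6]

Computing each output sample:
(x ⊛ y)[0] = 6
(x ⊛ y)[1] = -6
(x ⊛ y)[2] = 4
(x ⊛ y)[3] = -2
(x ⊛ y)[4] = -7
(x ⊛ y)[5] = 6

x ⊛ y = [6, -6, 4, -2, -7, 6]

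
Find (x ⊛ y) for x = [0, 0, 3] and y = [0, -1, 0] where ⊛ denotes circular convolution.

(x ⊛ y)[n] = Σ(m=0 to 2) x[m] · y[(n-m) mod 3]

Computing each output sample:
(x ⊛ y)[0] = -3
(x ⊛ y)[1] = 0
(x ⊛ y)[2] = 0

x ⊛ y = [-3, 0, 0]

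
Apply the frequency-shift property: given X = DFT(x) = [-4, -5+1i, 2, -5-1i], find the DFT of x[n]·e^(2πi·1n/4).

Modulation property: DFT(ω_4^(-1n)·x[n]) = X[(k-1) mod 4], so circularly shift X by 1 positions.

X[k-1] = [-5-1i, -4, -5+1i, 2]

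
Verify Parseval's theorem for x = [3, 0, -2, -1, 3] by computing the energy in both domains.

Time domain:
Σ|x[n]|² = |3|² + |0|² + |-2|² + |-1|² + |3|² = 23.0000

Frequency domain:
(1/5)Σ|X[k]|² = (1/5)(|3|² + |6.3541+3.4410i|² + |-0.3541+0.8123i|² + |-0.3541-0.8123i|² + |6.3541-3.4410i|²) = (1/5)·115.0000 = 23.0000

Both sides agree, confirming Parseval's theorem.

Σ|x[n]|² = (1/N)Σ|X[k]|² = 23.0000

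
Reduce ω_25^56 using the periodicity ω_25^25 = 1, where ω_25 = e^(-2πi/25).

Since ω_25^25 = 1, powers reduce modulo 25.
56 mod 25 = 6
So ω_25^56 = ω_25^6 = e^(-2πi·6/25)

ω_25^56 = ω_25^6 = 0.0628-0.9980i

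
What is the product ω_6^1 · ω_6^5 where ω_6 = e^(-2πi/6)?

The primitive 6th roots of unity are ω_6^k for k coprime to 6: k ∈ {1, 5}
Their product equals the constant term of the cyclotomic polynomial Φ_6(x) up to sign.
For n ≥ 3, the product of all primitive nth roots of unity is 1. (For n=1 it is 1; for n=2 it is -1.)

1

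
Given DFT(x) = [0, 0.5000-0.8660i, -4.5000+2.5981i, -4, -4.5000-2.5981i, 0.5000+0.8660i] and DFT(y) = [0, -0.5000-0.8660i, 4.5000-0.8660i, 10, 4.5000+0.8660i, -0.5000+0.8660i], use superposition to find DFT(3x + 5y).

By linearity: DFT(3x + 5y) = 3·DFT(x) + 5·DFT(y)
= 3·[0, 0.5000-0.8660i, -4.5000+2.5981i, -4, -4.5000-2.5981i, 0.5000+0.8660i] + 5·[0, -0.5000-0.8660i, 4.5000-0.8660i, 10, 4.5000+0.8660i, -0.5000+0.8660i]

Computing element-wise:
Z[0] = 3·(0) + 5·(0) = 0
Z[1] = 3·(0.5000-0.8660i) + 5·(-0.5000-0.8660i) = -1.0000-6.9280i
Z[2] = 3·(-4.5000+2.5981i) + 5·(4.5000-0.8660i) = 9.0000+3.4643i
Z[3] = 3·(-4) + 5·(10) = 38
Z[4] = 3·(-4.5000-2.5981i) + 5·(4.5000+0.8660i) = 9.0000-3.4643i
Z[5] = 3·(0.5000+0.8660i) + 5·(-0.5000+0.8660i) = -1.0000+6.9280i

DFT(3x + 5y) = 3·X + 5·Y = [0, -1.0000-6.9280i, 9.0000+3.4643i, 38, 9.0000-3.4643i, -1.0000+6.9280i]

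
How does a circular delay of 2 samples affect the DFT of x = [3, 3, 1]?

Time shift by 2: X_shifted[k] = ω_3^(2k) · X[k]
Shifted x = [3, 1, 3]

DFT(x[n-2]) = [7, 1.0000+1.7321i, 1.0000-1.7321i]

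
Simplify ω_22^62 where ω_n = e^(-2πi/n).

Since ω_22^22 = 1, powers reduce modulo 22.
62 mod 22 = 18
So ω_22^62 = ω_22^18 = e^(-2πi·18/22)

ω_22^62 = ω_22^18 = 0.4154+0.9096i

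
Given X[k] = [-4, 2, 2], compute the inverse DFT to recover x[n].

x[n] = (1/3) Σ(k=0 to 2) X[k] · e^(2πikn/3)

Computing each x[n]:
x[0] = 0
x[1] = -2
x[2] = -2

x = [0, -2, -2]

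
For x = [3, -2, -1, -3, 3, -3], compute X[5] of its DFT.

X[5] = Σ(n=0 to 5) x[n] · ω_6^(5n) where ω_6 = e^(-2πi/6)
= (3)·ω_6^0 + (-2)·ω_6^5 + (-1)·ω_6^10 + (-3)·ω_6^15 + (3)·ω_6^20 + (-3)·ω_6^25

X[5] = 2.5000-2.5981i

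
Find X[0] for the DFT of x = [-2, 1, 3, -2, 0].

X[0] = Σ(n=0 to 4) x[n] · ω_5^0 = Σ x[n]
= (-2) + (1) + (3) + (-2) + (0)

X[0] = 0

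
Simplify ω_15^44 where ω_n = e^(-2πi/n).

Since ω_15^15 = 1, powers reduce modulo 15.
44 mod 15 = 14
So ω_15^44 = ω_15^14 = e^(-2πi·14/15)

ω_15^44 = ω_15^14 = 0.9135+0.4067i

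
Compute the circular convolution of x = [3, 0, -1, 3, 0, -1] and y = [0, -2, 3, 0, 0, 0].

(x ⊛ y)[n] = Σ(m=0 to 5) x[m] · y[(n-m) mod 6]

Computing each output sample:
(x ⊛ y)[0] = 2
(x ⊛ y)[1] = -9
(x ⊛ y)[2] = 9
(x ⊛ y)[3] = 2
(x ⊛ y)[4] = -9
(x ⊛ y)[5] = 9

x ⊛ y = [2, -9, 9, 2, -9, 9]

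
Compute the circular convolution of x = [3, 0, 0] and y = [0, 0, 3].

(x ⊛ y)[n] = Σ(m=0 to 2) x[m] · y[(n-m) mod 3]

Computing each output sample:
(x ⊛ y)[0] = 0
(x ⊛ y)[1] = 0
(x ⊛ y)[2] = 9

x ⊛ y = [0, 0, 9]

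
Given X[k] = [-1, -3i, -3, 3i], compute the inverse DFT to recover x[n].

x[n] = (1/4) Σ(k=0 to 3) X[k] · e^(2πikn/4)

Computing each x[n]:
x[0] = -1
x[1] = 2
x[2] = -1
x[3] = -1

x = [-1, 2, -1, -1]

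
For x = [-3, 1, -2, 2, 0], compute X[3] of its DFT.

X[3] = Σ(n=0 to 4) x[n] · ω_5^(3n) where ω_5 = e^(-2πi/5)
= (-3)·ω_5^0 + (1)·ω_5^3 + (-2)·ω_5^6 + (2)·ω_5^9 + (0)·ω_5^12

X[3] = -3.8090+4.3920i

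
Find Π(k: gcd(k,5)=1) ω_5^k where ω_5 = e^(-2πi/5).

The primitive 5th roots of unity are ω_5^k for k coprime to 5: k ∈ {1, 2, 3, 4}
Their product equals the constant term of the cyclotomic polynomial Φ_5(x) up to sign.
For n ≥ 3, the product of all primitive nth roots of unity is 1. (For n=1 it is 1; for n=2 it is -1.)

1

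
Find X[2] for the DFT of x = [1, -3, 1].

X[2] = Σ(n=0 to 2) x[n] · ω_3^(2n) where ω_3 = e^(-2πi/3)
= (1)·ω_3^0 + (-3)·ω_3^2 + (1)·ω_3^4

X[2] = 2.0000-3.4641i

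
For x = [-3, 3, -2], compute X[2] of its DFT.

X[2] = Σ(n=0 to 2) x[n] · ω_3^(2n) where ω_3 = e^(-2πi/3)
= (-3)·ω_3^0 + (3)·ω_3^2 + (-2)·ω_3^4

X[2] = -3.5000+4.3301i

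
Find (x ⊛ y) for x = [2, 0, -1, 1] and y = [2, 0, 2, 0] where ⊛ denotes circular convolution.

(x ⊛ y)[n] = Σ(m=0 to 3) x[m] · y[(n-m) mod 4]

Computing each output sample:
(x ⊛ y)[0] = 2
(x ⊛ y)[1] = 2
(x ⊛ y)[2] = 2
(x ⊛ y)[3] = 2

x ⊛ y = [2, 2, 2, 2]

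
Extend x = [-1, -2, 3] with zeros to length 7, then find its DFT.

Original 3-point DFT: [0, -1.5000+4.3301i, -1.5000-4.3301i]
Zero-padded 7-point DFT provides frequency interpolation.

DFT_7([x, 0, ...]) = [0, -2.9145-1.3611i, -3.2579+3.2515i, 2.6724+3.2133i, 2.6724-3.2133i, -3.2579-3.2515i, -2.9145+1.3611i]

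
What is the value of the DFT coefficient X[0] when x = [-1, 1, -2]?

X[0] = Σ(n=0 to 2) x[n] · ω_3^0 = Σ x[n]
= (-1) + (1) + (-2)

X[0] = -2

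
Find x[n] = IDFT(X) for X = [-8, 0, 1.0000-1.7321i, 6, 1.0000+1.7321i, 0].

x[n] = (1/6) Σ(k=0 to 5) X[k] · e^(2πikn/6)

Computing each x[n]:
x[0] = 0
x[1] = -2
x[2] = -1
x[3] = -2
x[4] = 0
x[5] = -3

x = [0, -2, -1, -2, 0, -3]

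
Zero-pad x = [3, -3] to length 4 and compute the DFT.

Original 2-point DFT: [0, 6]
Zero-padded 4-point DFT provides frequency interpolation.

DFT_4([x, 0, ...]) = [0, 3+3i, 6, 3-3i]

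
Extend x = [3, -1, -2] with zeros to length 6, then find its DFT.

Original 3-point DFT: [0, 4.5000-0.8660i, 4.5000+0.8660i]
Zero-padded 6-point DFT provides frequency interpolation.

DFT_6([x, 0, ...]) = [0, 3.5000+2.5981i, 4.5000-0.8660i, 2, 4.5000+0.8660i, 3.5000-2.5981i]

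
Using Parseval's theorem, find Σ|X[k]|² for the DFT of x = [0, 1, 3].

Parseval: Σ|x[n]|² = (1/N)Σ|X[k]|², so Σ|X[k]|² = N·Σ|x[n]|² = 3·10.0000

Σ|X[k]|² = N·Σ|x[n]|² = 3·10.0000 = 30.0000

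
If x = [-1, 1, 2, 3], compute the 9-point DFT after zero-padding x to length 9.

Original 4-point DFT: [5, -3+2i, -3, -3-2i]
Zero-padded 9-point DFT provides frequency interpolation.

DFT_9([x, 0, ...]) = [5, -1.3867-5.2105i, -4.2057+0.9292i, 0.5000+0.8660i, -1.9076-1.6545i, -1.9076+1.6545i, 0.5000-0.8660i, -4.2057-0.9292i, -1.3867+5.2105i]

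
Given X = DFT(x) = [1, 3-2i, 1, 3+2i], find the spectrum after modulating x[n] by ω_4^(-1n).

Modulation property: DFT(ω_4^(-1n)·x[n]) = X[(k-1) mod 4], so circularly shift X by 1 positions.

X[k-1] = [3+2i, 1, 3-2i, 1]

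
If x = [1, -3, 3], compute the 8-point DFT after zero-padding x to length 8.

Original 3-point DFT: [1, 1.0000+5.1962i, 1.0000-5.1962i]
Zero-padded 8-point DFT provides frequency interpolation.

DFT_8([x, 0, ...]) = [1, -1.1213-0.8787i, -2+3i, 3.1213+5.1213i, 7, 3.1213-5.1213i, -2-3i, -1.1213+0.8787i]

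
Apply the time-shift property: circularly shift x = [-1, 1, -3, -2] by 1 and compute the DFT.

Time shift by 1: X_shifted[k] = ω_4^(1k) · X[k]
Shifted x = [-2, -1, 1, -3]

DFT(x[n-1]) = [-5, -3-2i, 3, -3+2i]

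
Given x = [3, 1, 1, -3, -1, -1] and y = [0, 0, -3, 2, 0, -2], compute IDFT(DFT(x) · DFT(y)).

(x ⊛ y)[n] = Σ(m=0 to 5) x[m] · y[(n-m) mod 6]

Computing each output sample:
(x ⊛ y)[0] = -5
(x ⊛ y)[1] = -1
(x ⊛ y)[2] = -5
(x ⊛ y)[3] = 5
(x ⊛ y)[4] = 1
(x ⊛ y)[5] = 5

x ⊛ y = [-5, -1, -5, 5, 1, 5]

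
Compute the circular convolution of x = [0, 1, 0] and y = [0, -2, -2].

(x ⊛ y)[n] = Σ(m=0 to 2) x[m] · y[(n-m) mod 3]

Computing each output sample:
(x ⊛ y)[0] = -2
(x ⊛ y)[1] = 0
(x ⊛ y)[2] = -2

x ⊛ y = [-2, 0, -2]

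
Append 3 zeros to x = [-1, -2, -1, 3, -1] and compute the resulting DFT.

Original 5-point DFT: [-2, -3.5451+3.3022i, 2.0451-3.2164i, 2.0451+3.2164i, -3.5451-3.3022i]
Zero-padded 8-point DFT provides frequency interpolation.

DFT_8([x, 0, ...]) = [-2, -3.5355+0.2929i, -1+5i, 3.5355-1.7071i, -4, 3.5355+1.7071i, -1-5i, -3.5355-0.2929i]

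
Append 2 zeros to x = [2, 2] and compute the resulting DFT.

Original 2-point DFT: [4, 0]
Zero-padded 4-point DFT provides frequency interpolation.

DFT_4([x, 0, ...]) = [4, 2-2i, 0, 2+2i]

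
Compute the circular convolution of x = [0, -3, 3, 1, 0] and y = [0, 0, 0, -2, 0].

(x ⊛ y)[n] = Σ(m=0 to 4) x[m] · y[(n-m) mod 5]

Computing each output sample:
(x ⊛ y)[0] = -6
(x ⊛ y)[1] = -2
(x ⊛ y)[2] = 0
(x ⊛ y)[3] = 0
(x ⊛ y)[4] = 6

x ⊛ y = [-6, -2, 0, 0, 6]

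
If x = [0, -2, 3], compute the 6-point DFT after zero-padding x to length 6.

Original 3-point DFT: [1, -0.5000+4.3301i, -0.5000-4.3301i]
Zero-padded 6-point DFT provides frequency interpolation.

DFT_6([x, 0, ...]) = [1, -2.5000-0.8660i, -0.5000+4.3301i, 5, -0.5000-4.3301i, -2.5000+0.8660i]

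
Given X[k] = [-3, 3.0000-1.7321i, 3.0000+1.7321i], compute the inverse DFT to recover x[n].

x[n] = (1/3) Σ(k=0 to 2) X[k] · e^(2πikn/3)

Computing each x[n]:
x[0] = 1
x[1] = -1
x[2] = -3

x = [1, -1, -3]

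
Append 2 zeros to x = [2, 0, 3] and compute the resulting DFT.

Original 3-point DFT: [5, 0.5000+2.5981i, 0.5000-2.5981i]
Zero-padded 5-point DFT provides frequency interpolation.

DFT_5([x, 0, ...]) = [5, -0.4271-1.7634i, 2.9271+2.8532i, 2.9271-2.8532i, -0.4271+1.7634i]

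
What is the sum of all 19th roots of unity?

Sum of all nth roots of unity equals 0 for n > 1 (geometric series with r ≠ 1).

0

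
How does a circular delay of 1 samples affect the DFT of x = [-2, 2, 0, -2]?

Time shift by 1: X_shifted[k] = ω_4^(1k) · X[k]
Shifted x = [-2, -2, 2, 0]

DFT(x[n-1]) = [-2, -4+2i, 2, -4-2i]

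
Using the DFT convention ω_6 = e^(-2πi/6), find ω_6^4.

ω_6^4 = e^(-2πi·4/6)
= cos(-2π·4/6) + i·sin(-2π·4/6)
= cos(-8π/6) + i·sin(-8π/6)

ω_6^4 = cos(-8π/6) + i·sin(-8π/6) = -0.5000+0.8660i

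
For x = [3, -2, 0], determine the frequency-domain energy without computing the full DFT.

Parseval: Σ|x[n]|² = (1/N)Σ|X[k]|², so Σ|X[k]|² = N·Σ|x[n]|² = 3·13.0000

Σ|X[k]|² = N·Σ|x[n]|² = 3·13.0000 = 39.0000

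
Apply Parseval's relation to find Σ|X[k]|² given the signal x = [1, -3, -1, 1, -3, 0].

Parseval: Σ|x[n]|² = (1/N)Σ|X[k]|², so Σ|X[k]|² = N·Σ|x[n]|² = 6·21.0000

Σ|X[k]|² = N·Σ|x[n]|² = 6·21.0000 = 126.0000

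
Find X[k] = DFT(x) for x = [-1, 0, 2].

X[k] = Σ(n=0 to 2) x[n] · ω_3^(nk)
where ω_3 = e^(-2πi/3)

Computing each X[k]:
X[0] = 1
X[1] = -2.0000+1.7321i
X[2] = -2.0000-1.7321i

X = [1, -2.0000+1.7321i, -2.0000-1.7321i]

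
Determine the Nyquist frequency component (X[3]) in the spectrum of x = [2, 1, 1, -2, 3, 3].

X[3] = Σ(n=0 to 5) x[n] · ω_6^(3n) where ω_6 = e^(-2πi/6)
= (2)·ω_6^0 + (1)·ω_6^3 + (1)·ω_6^6 + (-2)·ω_6^9 + (3)·ω_6^12 + (3)·ω_6^15

X[3] = 4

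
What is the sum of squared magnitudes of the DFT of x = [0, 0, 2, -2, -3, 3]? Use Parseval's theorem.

Parseval: Σ|x[n]|² = (1/N)Σ|X[k]|², so Σ|X[k]|² = N·Σ|x[n]|² = 6·26.0000

Σ|X[k]|² = N·Σ|x[n]|² = 6·26.0000 = 156.0000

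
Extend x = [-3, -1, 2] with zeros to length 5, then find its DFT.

Original 3-point DFT: [-2, -3.5000+2.5981i, -3.5000-2.5981i]
Zero-padded 5-point DFT provides frequency interpolation.

DFT_5([x, 0, ...]) = [-2, -4.9271-0.2245i, -1.5729+2.4899i, -1.5729-2.4899i, -4.9271+0.2245i]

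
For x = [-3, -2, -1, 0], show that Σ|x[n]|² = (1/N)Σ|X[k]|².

Time domain:
Σ|x[n]|² = |-3|² + |-2|² + |-1|² + |0|² = 14.0000

Frequency domain:
(1/4)Σ|X[k]|² = (1/4)(|-6|² + |-2+2i|² + |-2|² + |-2-2i|²) = (1/4)·56.0000 = 14.0000

Both sides agree, confirming Parseval's theorem.

Σ|x[n]|² = (1/N)Σ|X[k]|² = 14.0000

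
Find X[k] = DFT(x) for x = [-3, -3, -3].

X[k] = Σ(n=0 to 2) x[n] · ω_3^(nk)
where ω_3 = e^(-2πi/3)

Computing each X[k]:
X[0] = -9
X[1] = 0
X[2] = 0

X = [-9, 0, 0]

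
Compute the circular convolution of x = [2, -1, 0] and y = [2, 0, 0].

(x ⊛ y)[n] = Σ(m=0 to 2) x[m] · y[(n-m) mod 3]

Computing each output sample:
(x ⊛ y)[0] = 4
(x ⊛ y)[1] = -2
(x ⊛ y)[2] = 0

x ⊛ y = [4, -2, 0]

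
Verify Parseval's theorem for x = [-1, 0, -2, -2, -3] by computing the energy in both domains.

Time domain:
Σ|x[n]|² = |-1|² + |0|² + |-2|² + |-2|² + |-3|² = 18.0000

Frequency domain:
(1/5)Σ|X[k]|² = (1/5)(|-8|² + |1.3090-2.8532i|² + |0.1910-1.7634i|² + |0.1910+1.7634i|² + |1.3090+2.8532i|²) = (1/5)·90.0000 = 18.0000

Both sides agree, confirming Parseval's theorem.

Σ|x[n]|² = (1/N)Σ|X[k]|² = 18.0000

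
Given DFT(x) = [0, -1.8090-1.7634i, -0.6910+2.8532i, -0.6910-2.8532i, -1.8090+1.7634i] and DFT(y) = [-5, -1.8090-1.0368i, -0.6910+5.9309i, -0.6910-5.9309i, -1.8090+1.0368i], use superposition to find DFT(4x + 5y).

By linearity: DFT(4x + 5y) = 4·DFT(x) + 5·DFT(y)
= 4·[0, -1.8090-1.7634i, -0.6910+2.8532i, -0.6910-2.8532i, -1.8090+1.7634i] + 5·[-5, -1.8090-1.0368i, -0.6910+5.9309i, -0.6910-5.9309i, -1.8090+1.0368i]

Computing element-wise:
Z[0] = 4·(0) + 5·(-5) = -25
Z[1] = 4·(-1.8090-1.7634i) + 5·(-1.8090-1.0368i) = -16.2810-12.2376i
Z[2] = 4·(-0.6910+2.8532i) + 5·(-0.6910+5.9309i) = -6.2190+41.0673i
Z[3] = 4·(-0.6910-2.8532i) + 5·(-0.6910-5.9309i) = -6.2190-41.0673i
Z[4] = 4·(-1.8090+1.7634i) + 5·(-1.8090+1.0368i) = -16.2810+12.2376i

DFT(4x + 5y) = 4·X + 5·Y = [-25, -16.2810-12.2376i, -6.2190+41.0673i, -6.2190-41.0673i, -16.2810+12.2376i]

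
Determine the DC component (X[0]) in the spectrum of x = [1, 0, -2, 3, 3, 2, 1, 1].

X[0] = Σ(n=0 to 7) x[n] · ω_8^0 = Σ x[n]
= (1) + (0) + (-2) + (3) + (3) + (2) + (1) + (1)

X[0] = 9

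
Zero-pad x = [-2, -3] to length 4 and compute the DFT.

Original 2-point DFT: [-5, 1]
Zero-padded 4-point DFT provides frequency interpolation.

DFT_4([x, 0, ...]) = [-5, -2+3i, 1, -2-3i]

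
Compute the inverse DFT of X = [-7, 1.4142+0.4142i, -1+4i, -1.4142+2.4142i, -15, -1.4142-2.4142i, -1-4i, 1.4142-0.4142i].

x[n] = (1/8) Σ(k=0 to 7) X[k] · e^(2πikn/8)

Computing each x[n]:
x[0] = -3
x[1] = 0
x[2] = -2
x[3] = 1
x[4] = -3
x[5] = 0
x[6] = -3
x[7] = 3

x = [-3, 0, -2, 1, -3, 0, -3, 3]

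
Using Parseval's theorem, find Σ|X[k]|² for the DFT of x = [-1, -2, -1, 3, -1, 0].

Parseval: Σ|x[n]|² = (1/N)Σ|X[k]|², so Σ|X[k]|² = N·Σ|x[n]|² = 6·16.0000

Σ|X[k]|² = N·Σ|x[n]|² = 6·16.0000 = 96.0000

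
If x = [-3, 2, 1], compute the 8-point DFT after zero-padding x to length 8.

Original 3-point DFT: [0, -4.5000-0.8660i, -4.5000+0.8660i]
Zero-padded 8-point DFT provides frequency interpolation.

DFT_8([x, 0, ...]) = [0, -1.5858-2.4142i, -4-2i, -4.4142-0.4142i, -4, -4.4142+0.4142i, -4+2i, -1.5858+2.4142i]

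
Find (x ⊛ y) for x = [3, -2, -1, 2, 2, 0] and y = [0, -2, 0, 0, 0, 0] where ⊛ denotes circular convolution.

(x ⊛ y)[n] = Σ(m=0 to 5) x[m] · y[(n-m) mod 6]

Computing each output sample:
(x ⊛ y)[0] = 0
(x ⊛ y)[1] = -6
(x ⊛ y)[2] = 4
(x ⊛ y)[3] = 2
(x ⊛ y)[4] = -4
(x ⊛ y)[5] = -4

x ⊛ y = [0, -6, 4, 2, -4, -4]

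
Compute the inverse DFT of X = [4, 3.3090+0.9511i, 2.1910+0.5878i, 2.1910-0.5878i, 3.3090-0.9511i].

x[n] = (1/5) Σ(k=0 to 4) X[k] · e^(2πikn/5)

Computing each x[n]:
x[0] = 3
x[1] = 0
x[2] = 0
x[3] = 0
x[4] = 1

x = [3, 0, 0, 0, 1]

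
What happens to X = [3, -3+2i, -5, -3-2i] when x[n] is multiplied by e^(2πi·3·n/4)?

Modulation property: DFT(ω_4^(-3n)·x[n]) = X[(k-3) mod 4], so circularly shift X by 3 positions.

X[k-3] = [-3+2i, -5, -3-2i, 3]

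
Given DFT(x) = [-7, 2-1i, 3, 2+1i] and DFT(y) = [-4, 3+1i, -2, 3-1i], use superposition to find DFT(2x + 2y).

By linearity: DFT(2x + 2y) = 2·DFT(x) + 2·DFT(y)
= 2·[-7, 2-1i, 3, 2+1i] + 2·[-4, 3+1i, -2, 3-1i]

Computing element-wise:
Z[0] = 2·(-7) + 2·(-4) = -22
Z[1] = 2·(2-1i) + 2·(3+1i) = 10
Z[2] = 2·(3) + 2·(-2) = 2
Z[3] = 2·(2+1i) + 2·(3-1i) = 10

DFT(2x + 2y) = 2·X + 2·Y = [-22, 10, 2, 10]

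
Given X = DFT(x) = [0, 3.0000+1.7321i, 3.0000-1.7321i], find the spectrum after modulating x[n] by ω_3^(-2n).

Modulation property: DFT(ω_3^(-2n)·x[n]) = X[(k-2) mod 3], so circularly shift X by 2 positions.

X[k-2] = [3.0000+1.7321i, 3.0000-1.7321i, 0]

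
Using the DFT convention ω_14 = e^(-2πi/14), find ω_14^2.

ω_14^2 = e^(-2πi·2/14)
= cos(-2π·2/14) + i·sin(-2π·2/14)
= cos(-4π/14) + i·sin(-4π/14)

ω_14^2 = cos(-4π/14) + i·sin(-4π/14) = 0.6235-0.7818i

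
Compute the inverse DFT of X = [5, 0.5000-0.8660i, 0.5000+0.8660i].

x[n] = (1/3) Σ(k=0 to 2) X[k] · e^(2πikn/3)

Computing each x[n]:
x[0] = 2
x[1] = 2
x[2] = 1

x = [2, 2, 1]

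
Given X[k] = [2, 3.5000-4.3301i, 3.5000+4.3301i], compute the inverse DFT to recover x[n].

x[n] = (1/3) Σ(k=0 to 2) X[k] · e^(2πikn/3)

Computing each x[n]:
x[0] = 3
x[1] = 2
x[2] = -3

x = [3, 2, -3]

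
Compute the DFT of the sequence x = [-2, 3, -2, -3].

X[k] = Σ(n=0 to 3) x[n] · ω_4^(nk)
where ω_4 = e^(-2πi/4)

Computing each X[k]:
X[0] = -4
X[1] = -6i
X[2] = -4
X[3] = 6i

X = [-4, -6i, -4, 6i]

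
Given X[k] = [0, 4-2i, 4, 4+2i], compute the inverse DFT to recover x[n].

x[n] = (1/4) Σ(k=0 to 3) X[k] · e^(2πikn/4)

Computing each x[n]:
x[0] = 3
x[1] = 0
x[2] = -1
x[3] = -2

x = [3, 0, -1, -2]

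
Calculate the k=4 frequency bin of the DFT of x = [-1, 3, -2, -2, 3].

X[4] = Σ(n=0 to 4) x[n] · ω_5^(4n) where ω_5 = e^(-2πi/5)
= (-1)·ω_5^0 + (3)·ω_5^4 + (-2)·ω_5^8 + (-2)·ω_5^12 + (3)·ω_5^16

X[4] = 4.0902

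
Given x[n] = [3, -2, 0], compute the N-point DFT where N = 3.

X[k] = Σ(n=0 to 2) x[n] · ω_3^(nk)
where ω_3 = e^(-2πi/3)

Computing each X[k]:
X[0] = 1
X[1] = 4.0000+1.7321i
X[2] = 4.0000-1.7321i

X = [1, 4.0000+1.7321i, 4.0000-1.7321i]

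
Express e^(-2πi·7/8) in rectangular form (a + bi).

ω_8^7 = e^(-2πi·7/8)
= cos(-2π·7/8) + i·sin(-2π·7/8)
= cos(-14π/8) + i·sin(-14π/8)

ω_8^7 = cos(-14π/8) + i·sin(-14π/8) = 0.7071+0.7071i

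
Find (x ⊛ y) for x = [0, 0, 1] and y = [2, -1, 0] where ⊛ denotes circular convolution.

(x ⊛ y)[n] = Σ(m=0 to 2) x[m] · y[(n-m) mod 3]

Computing each output sample:
(x ⊛ y)[0] = -1
(x ⊛ y)[1] = 0
(x ⊛ y)[2] = 2

x ⊛ y = [-1, 0, 2]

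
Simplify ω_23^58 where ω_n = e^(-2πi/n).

Since ω_23^23 = 1, powers reduce modulo 23.
58 mod 23 = 12
So ω_23^58 = ω_23^12 = e^(-2πi·12/23)

ω_23^58 = ω_23^12 = -0.9907+0.1362i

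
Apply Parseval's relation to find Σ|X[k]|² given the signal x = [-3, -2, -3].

Parseval: Σ|x[n]|² = (1/N)Σ|X[k]|², so Σ|X[k]|² = N·Σ|x[n]|² = 3·22.0000

Σ|X[k]|² = N·Σ|x[n]|² = 3·22.0000 = 66.0000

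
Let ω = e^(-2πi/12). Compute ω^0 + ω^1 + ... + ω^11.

Sum of all nth roots of unity equals 0 for n > 1 (geometric series with r ≠ 1).

0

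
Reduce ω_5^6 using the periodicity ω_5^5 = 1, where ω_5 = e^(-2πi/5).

Since ω_5^5 = 1, powers reduce modulo 5.
6 mod 5 = 1
So ω_5^6 = ω_5^1 = e^(-2πi·1/5)

ω_5^6 = ω_5^1 = 0.3090-0.9511i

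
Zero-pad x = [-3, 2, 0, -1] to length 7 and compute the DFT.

Original 4-point DFT: [-2, -3-3i, -4, -3+3i]
Zero-padded 7-point DFT provides frequency interpolation.

DFT_7([x, 0, ...]) = [-2, -0.8521-1.1298i, -4.0685-2.7317i, -4.5794+0.1072i, -4.5794-0.1072i, -4.0685+2.7317i, -0.8521+1.1298i]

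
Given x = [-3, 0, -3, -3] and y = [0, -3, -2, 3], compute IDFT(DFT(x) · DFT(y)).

(x ⊛ y)[n] = Σ(m=0 to 3) x[m] · y[(n-m) mod 4]

Computing each output sample:
(x ⊛ y)[0] = 15
(x ⊛ y)[1] = 6
(x ⊛ y)[2] = -3
(x ⊛ y)[3] = 0

x ⊛ y = [15, 6, -3, 0]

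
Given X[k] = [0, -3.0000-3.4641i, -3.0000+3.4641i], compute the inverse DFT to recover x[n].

x[n] = (1/3) Σ(k=0 to 2) X[k] · e^(2πikn/3)

Computing each x[n]:
x[0] = -2
x[1] = 3
x[2] = -1

x = [-2, 3, -1]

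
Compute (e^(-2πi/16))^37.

Since ω_16^16 = 1, powers reduce modulo 16.
37 mod 16 = 5
So ω_16^37 = ω_16^5 = e^(-2πi·5/16)

ω_16^37 = ω_16^5 = -0.3827-0.9239i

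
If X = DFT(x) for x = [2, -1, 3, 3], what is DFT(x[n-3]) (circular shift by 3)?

Time shift by 3: X_shifted[k] = ω_4^(3k) · X[k]
Shifted x = [-1, 3, 3, 2]

DFT(x[n-3]) = [7, -4-1i, -3, -4+1i]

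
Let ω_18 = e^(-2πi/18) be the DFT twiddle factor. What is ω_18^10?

ω_18^10 = e^(-2πi·10/18)
= cos(-2π·10/18) + i·sin(-2π·10/18)
= cos(-20π/18) + i·sin(-20π/18)

ω_18^10 = cos(-20π/18) + i·sin(-20π/18) = -0.9397+0.3420i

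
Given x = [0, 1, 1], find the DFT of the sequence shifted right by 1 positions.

Time shift by 1: X_shifted[k] = ω_3^(1k) · X[k]
Shifted x = [1, 0, 1]

DFT(x[n-1]) = [2, 0.5000+0.8660i, 0.5000-0.8660i]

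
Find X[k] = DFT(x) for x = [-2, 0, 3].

X[k] = Σ(n=0 to 2) x[n] · ω_3^(nk)
where ω_3 = e^(-2πi/3)

Computing each X[k]:
X[0] = 1
X[1] = -3.5000+2.5981i
X[2] = -3.5000-2.5981i

X = [1, -3.5000+2.5981i, -3.5000-2.5981i]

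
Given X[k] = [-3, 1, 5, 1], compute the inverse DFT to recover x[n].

x[n] = (1/4) Σ(k=0 to 3) X[k] · e^(2πikn/4)

Computing each x[n]:
x[0] = 1
x[1] = -2
x[2] = 0
x[3] = -2

x = [1, -2, 0, -2]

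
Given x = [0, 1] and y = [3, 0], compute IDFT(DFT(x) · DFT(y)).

(x ⊛ y)[n] = Σ(m=0 to 1) x[m] · y[(n-m) mod 2]

Computing each output sample:
(x ⊛ y)[0] = 0
(x ⊛ y)[1] = 3

x ⊛ y = [0, 3]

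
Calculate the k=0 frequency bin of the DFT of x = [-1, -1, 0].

X[0] = Σ(n=0 to 2) x[n] · ω_3^0 = Σ x[n]
= (-1) + (-1) + (0)

X[0] = -2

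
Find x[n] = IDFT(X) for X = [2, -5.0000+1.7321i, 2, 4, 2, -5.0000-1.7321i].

x[n] = (1/6) Σ(k=0 to 5) X[k] · e^(2πikn/6)

Computing each x[n]:
x[0] = 0
x[1] = -2
x[2] = 1
x[3] = 2
x[4] = 2
x[5] = -1

x = [0, -2, 1, 2, 2, -1]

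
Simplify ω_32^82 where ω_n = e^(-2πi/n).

Since ω_32^32 = 1, powers reduce modulo 32.
82 mod 32 = 18
So ω_32^82 = ω_32^18 = e^(-2πi·18/32)

ω_32^82 = ω_32^18 = -0.9239+0.3827i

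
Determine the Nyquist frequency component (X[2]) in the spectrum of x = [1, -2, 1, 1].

X[2] = Σ(n=0 to 3) x[n] · ω_4^(2n) where ω_4 = e^(-2πi/4)
= (1)·ω_4^0 + (-2)·ω_4^2 + (1)·ω_4^4 + (1)·ω_4^6

X[2] = 3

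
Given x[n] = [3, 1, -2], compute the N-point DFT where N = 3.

X[k] = Σ(n=0 to 2) x[n] · ω_3^(nk)
where ω_3 = e^(-2πi/3)

Computing each X[k]:
X[0] = 2
X[1] = 3.5000-2.5981i
X[2] = 3.5000+2.5981i

X = [2, 3.5000-2.5981i, 3.5000+2.5981i]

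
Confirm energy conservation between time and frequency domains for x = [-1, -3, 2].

Time domain:
Σ|x[n]|² = |-1|² + |-3|² + |2|² = 14.0000

Frequency domain:
(1/3)Σ|X[k]|² = (1/3)(|-2|² + |-0.5000+4.3301i|² + |-0.5000-4.3301i|²) = (1/3)·42.0000 = 14.0000

Both sides agree, confirming Parseval's theorem.

Σ|x[n]|² = (1/N)Σ|X[k]|² = 14.0000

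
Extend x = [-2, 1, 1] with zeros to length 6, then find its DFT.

Original 3-point DFT: [0, -3, -3]
Zero-padded 6-point DFT provides frequency interpolation.

DFT_6([x, 0, ...]) = [0, -2.0000-1.7321i, -3, -2, -3, -2.0000+1.7321i]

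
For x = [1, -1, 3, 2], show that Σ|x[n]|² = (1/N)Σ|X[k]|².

Time domain:
Σ|x[n]|² = |1|² + |-1|² + |3|² + |2|² = 15.0000

Frequency domain:
(1/4)Σ|X[k]|² = (1/4)(|5|² + |-2+3i|² + |3|² + |-2-3i|²) = (1/4)·60.0000 = 15.0000

Both sides agree, confirming Parseval's theorem.

Σ|x[n]|² = (1/N)Σ|X[k]|² = 15.0000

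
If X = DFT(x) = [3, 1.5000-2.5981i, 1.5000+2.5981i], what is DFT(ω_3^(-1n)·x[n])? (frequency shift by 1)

Modulation property: DFT(ω_3^(-1n)·x[n]) = X[(k-1) mod 3], so circularly shift X by 1 positions.

X[k-1] = [1.5000+2.5981i, 3, 1.5000-2.5981i]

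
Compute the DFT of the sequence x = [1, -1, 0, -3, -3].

X[k] = Σ(n=0 to 4) x[n] · ω_5^(nk)
where ω_5 = e^(-2πi/5)

Computing each X[k]:
X[0] = -6
X[1] = 2.1910-3.6655i
X[2] = 3.3090+1.6776i
X[3] = 3.3090-1.6776i
X[4] = 2.1910+3.6655i

X = [-6, 2.1910-3.6655i, 3.3090+1.6776i, 3.3090-1.6776i, 2.1910+3.6655i]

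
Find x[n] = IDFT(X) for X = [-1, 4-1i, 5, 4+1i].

x[n] = (1/4) Σ(k=0 to 3) X[k] · e^(2πikn/4)

Computing each x[n]:
x[0] = 3
x[1] = -1
x[2] = -1
x[3] = -2

x = [3, -1, -1, -2]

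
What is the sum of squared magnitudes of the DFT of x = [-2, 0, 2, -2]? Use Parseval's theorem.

Parseval: Σ|x[n]|² = (1/N)Σ|X[k]|², so Σ|X[k]|² = N·Σ|x[n]|² = 4·12.0000

Σ|X[k]|² = N·Σ|x[n]|² = 4·12.0000 = 48.0000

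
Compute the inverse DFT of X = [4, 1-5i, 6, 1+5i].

x[n] = (1/4) Σ(k=0 to 3) X[k] · e^(2πikn/4)

Computing each x[n]:
x[0] = 3
x[1] = 2
x[2] = 2
x[3] = -3

x = [3, 2, 2, -3]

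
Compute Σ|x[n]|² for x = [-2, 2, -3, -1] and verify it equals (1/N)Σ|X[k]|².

Time domain:
Σ|x[n]|² = |-2|² + |2|² + |-3|² + |-1|² = 18.0000

Frequency domain:
(1/4)Σ|X[k]|² = (1/4)(|-4|² + |1-3i|² + |-6|² + |1+3i|²) = (1/4)·72.0000 = 18.0000

Both sides agree, confirming Parseval's theorem.

Σ|x[n]|² = (1/N)Σ|X[k]|² = 18.0000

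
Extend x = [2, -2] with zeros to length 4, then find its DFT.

Original 2-point DFT: [0, 4]
Zero-padded 4-point DFT provides frequency interpolation.

DFT_4([x, 0, ...]) = [0, 2+2i, 4, 2-2i]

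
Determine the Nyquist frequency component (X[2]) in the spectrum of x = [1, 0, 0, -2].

X[2] = Σ(n=0 to 3) x[n] · ω_4^(2n) where ω_4 = e^(-2πi/4)
= (1)·ω_4^0 + (0)·ω_4^2 + (0)·ω_4^4 + (-2)·ω_4^6

X[2] = 3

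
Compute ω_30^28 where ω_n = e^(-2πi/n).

ω_30^28 = e^(-2πi·28/30)
= cos(-2π·28/30) + i·sin(-2π·28/30)
= cos(-56π/30) + i·sin(-56π/30)

ω_30^28 = cos(-56π/30) + i·sin(-56π/30) = 0.9135+0.4067i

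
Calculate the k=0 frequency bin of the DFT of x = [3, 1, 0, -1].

X[0] = Σ(n=0 to 3) x[n] · ω_4^0 = Σ x[n]
= (3) + (1) + (0) + (-1)

X[0] = 3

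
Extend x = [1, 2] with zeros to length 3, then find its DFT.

Original 2-point DFT: [3, -1]
Zero-padded 3-point DFT provides frequency interpolation.

DFT_3([x, 0, ...]) = [3, -1.7321i, 1.7321i]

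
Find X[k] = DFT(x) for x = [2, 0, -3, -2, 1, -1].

X[k] = Σ(n=0 to 5) x[n] · ω_6^(nk)
where ω_6 = e^(-2πi/6)

Computing each X[k]:
X[0] = -3
X[1] = 4.5000+2.5981i
X[2] = 1.5000-4.3301i
X[3] = 3
X[4] = 1.5000+4.3301i
X[5] = 4.5000-2.5981i

X = [-3, 4.5000+2.5981i, 1.5000-4.3301i, 3, 1.5000+4.3301i, 4.5000-2.5981i]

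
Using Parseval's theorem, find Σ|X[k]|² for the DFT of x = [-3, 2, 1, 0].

Parseval: Σ|x[n]|² = (1/N)Σ|X[k]|², so Σ|X[k]|² = N·Σ|x[n]|² = 4·14.0000

Σ|X[k]|² = N·Σ|x[n]|² = 4·14.0000 = 56.0000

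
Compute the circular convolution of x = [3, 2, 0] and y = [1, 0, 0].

(x ⊛ y)[n] = Σ(m=0 to 2) x[m] · y[(n-m) mod 3]

Computing each output sample:
(x ⊛ y)[0] = 3
(x ⊛ y)[1] = 2
(x ⊛ y)[2] = 0

x ⊛ y = [3, 2, 0]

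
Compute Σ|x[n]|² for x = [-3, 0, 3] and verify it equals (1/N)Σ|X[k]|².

Time domain:
Σ|x[n]|² = |-3|² + |0|² + |3|² = 18.0000

Frequency domain:
(1/3)Σ|X[k]|² = (1/3)(|0|² + |-4.5000+2.5981i|² + |-4.5000-2.5981i|²) = (1/3)·54.0000 = 18.0000

Both sides agree, confirming Parseval's theorem.

Σ|x[n]|² = (1/N)Σ|X[k]|² = 18.0000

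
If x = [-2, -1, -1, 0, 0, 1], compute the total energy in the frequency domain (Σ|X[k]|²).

Parseval: Σ|x[n]|² = (1/N)Σ|X[k]|², so Σ|X[k]|² = N·Σ|x[n]|² = 6·7.0000

Σ|X[k]|² = N·Σ|x[n]|² = 6·7.0000 = 42.0000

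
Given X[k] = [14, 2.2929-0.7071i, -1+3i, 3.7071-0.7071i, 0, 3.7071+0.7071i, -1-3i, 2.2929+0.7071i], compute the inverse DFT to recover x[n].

x[n] = (1/8) Σ(k=0 to 7) X[k] · e^(2πikn/8)

Computing each x[n]:
x[0] = 3
x[1] = 1
x[2] = 2
x[3] = 3
x[4] = 0
x[5] = 1
x[6] = 2
x[7] = 2

x = [3, 1, 2, 3, 0, 1, 2, 2]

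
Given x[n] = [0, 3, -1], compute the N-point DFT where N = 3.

X[k] = Σ(n=0 to 2) x[n] · ω_3^(nk)
where ω_3 = e^(-2πi/3)

Computing each X[k]:
X[0] = 2
X[1] = -1.0000-3.4641i
X[2] = -1.0000+3.4641i

X = [2, -1.0000-3.4641i, -1.0000+3.4641i]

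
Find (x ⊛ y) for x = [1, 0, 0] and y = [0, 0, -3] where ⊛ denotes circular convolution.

(x ⊛ y)[n] = Σ(m=0 to 2) x[m] · y[(n-m) mod 3]

Computing each output sample:
(x ⊛ y)[0] = 0
(x ⊛ y)[1] = 0
(x ⊛ y)[2] = -3

x ⊛ y = [0, 0, -3]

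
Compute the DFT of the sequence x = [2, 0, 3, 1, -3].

X[k] = Σ(n=0 to 4) x[n] · ω_5^(nk)
where ω_5 = e^(-2πi/5)

Computing each X[k]:
X[0] = 3
X[1] = -2.1631-4.0287i
X[2] = 5.6631+0.1388i
X[3] = 5.6631-0.1388i
X[4] = -2.1631+4.0287i

X = [3, -2.1631-4.0287i, 5.6631+0.1388i, 5.6631-0.1388i, -2.1631+4.0287i]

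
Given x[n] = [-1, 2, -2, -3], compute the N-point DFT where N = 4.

X[k] = Σ(n=0 to 3) x[n] · ω_4^(nk)
where ω_4 = e^(-2πi/4)

Computing each X[k]:
X[0] = -4
X[1] = 1-5i
X[2] = -2
X[3] = 1+5i

X = [-4, 1-5i, -2, 1+5i]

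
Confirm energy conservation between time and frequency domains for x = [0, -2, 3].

Time domain:
Σ|x[n]|² = |0|² + |-2|² + |3|² = 13.0000

Frequency domain:
(1/3)Σ|X[k]|² = (1/3)(|1|² + |-0.5000+4.3301i|² + |-0.5000-4.3301i|²) = (1/3)·39.0000 = 13.0000

Both sides agree, confirming Parseval's theorem.

Σ|x[n]|² = (1/N)Σ|X[k]|² = 13.0000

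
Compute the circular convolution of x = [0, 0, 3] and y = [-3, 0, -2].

(x ⊛ y)[n] = Σ(m=0 to 2) x[m] · y[(n-m) mod 3]

Computing each output sample:
(x ⊛ y)[0] = 0
(x ⊛ y)[1] = -6
(x ⊛ y)[2] = -9

x ⊛ y = [0, -6, -9]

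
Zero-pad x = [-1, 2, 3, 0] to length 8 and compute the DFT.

Original 4-point DFT: [4, -4-2i, 0, -4+2i]
Zero-padded 8-point DFT provides frequency interpolation.

DFT_8([x, 0, ...]) = [4, 0.4142-4.4142i, -4-2i, -2.4142+1.5858i, 0, -2.4142-1.5858i, -4+2i, 0.4142+4.4142i]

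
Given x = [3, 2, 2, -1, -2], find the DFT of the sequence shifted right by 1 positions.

Time shift by 1: X_shifted[k] = ω_5^(1k) · X[k]
Shifted x = [-2, 3, 2, 2, -1]

DFT(x[n-1]) = [4, -4.6180-3.8042i, -2.3820-2.3511i, -2.3820+2.3511i, -4.6180+3.8042i]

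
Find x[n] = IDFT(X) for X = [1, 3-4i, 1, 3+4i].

x[n] = (1/4) Σ(k=0 to 3) X[k] · e^(2πikn/4)

Computing each x[n]:
x[0] = 2
x[1] = 2
x[2] = -1
x[3] = -2

x = [2, 2, -1, -2]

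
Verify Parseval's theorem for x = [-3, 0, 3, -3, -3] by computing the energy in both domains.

Time domain:
Σ|x[n]|² = |-3|² + |0|² + |3|² + |-3|² + |-3|² = 36.0000

Frequency domain:
(1/5)Σ|X[k]|² = (1/5)(|-6|² + |-3.9271-6.3799i|² + |-0.5729+3.9430i|² + |-0.5729-3.9430i|² + |-3.9271+6.3799i|²) = (1/5)·180.0000 = 36.0000

Both sides agree, confirming Parseval's theorem.

Σ|x[n]|² = (1/N)Σ|X[k]|² = 36.0000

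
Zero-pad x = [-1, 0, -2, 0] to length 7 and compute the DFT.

Original 4-point DFT: [-3, 1, -3, 1]
Zero-padded 7-point DFT provides frequency interpolation.

DFT_7([x, 0, ...]) = [-3, -0.5550+1.9499i, 0.8019-0.8678i, -2.2470-1.5637i, -2.2470+1.5637i, 0.8019+0.8678i, -0.5550-1.9499i]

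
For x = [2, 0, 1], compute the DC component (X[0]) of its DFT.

X[0] = Σ(n=0 to 2) x[n] · ω_3^0 = Σ x[n]
= (2) + (0) + (1)

X[0] = 3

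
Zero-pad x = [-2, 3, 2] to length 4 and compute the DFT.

Original 3-point DFT: [3, -4.5000-0.8660i, -4.5000+0.8660i]
Zero-padded 4-point DFT provides frequency interpolation.

DFT_4([x, 0, ...]) = [3, -4-3i, -3, -4+3i]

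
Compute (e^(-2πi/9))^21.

Since ω_9^9 = 1, powers reduce modulo 9.
21 mod 9 = 3
So ω_9^21 = ω_9^3 = e^(-2πi·3/9)

ω_9^21 = ω_9^3 = -0.5000-0.8660i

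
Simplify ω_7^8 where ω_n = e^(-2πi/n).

Since ω_7^7 = 1, powers reduce modulo 7.
8 mod 7 = 1
So ω_7^8 = ω_7^1 = e^(-2πi·1/7)

ω_7^8 = ω_7^1 = 0.6235-0.7818i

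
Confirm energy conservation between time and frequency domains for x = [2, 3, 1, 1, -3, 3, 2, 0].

Time domain:
Σ|x[n]|² = |2|² + |3|² + |1|² + |1|² + |-3|² + |3|² + |2|² + |0|² = 37.0000

Frequency domain:
(1/8)Σ|X[k]|² = (1/8)(|9|² + |4.2929+0.2929i|² + |-4-5i|² + |5.7071-1.7071i|² + |-5|² + |5.7071+1.7071i|² + |-4+5i|² + |4.2929-0.2929i|²) = (1/8)·296.0000 = 37.0000

Both sides agree, confirming Parseval's theorem.

Σ|x[n]|² = (1/N)Σ|X[k]|² = 37.0000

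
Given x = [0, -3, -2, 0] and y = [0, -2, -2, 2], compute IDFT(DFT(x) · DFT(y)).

(x ⊛ y)[n] = Σ(m=0 to 3) x[m] · y[(n-m) mod 4]

Computing each output sample:
(x ⊛ y)[0] = -2
(x ⊛ y)[1] = -4
(x ⊛ y)[2] = 6
(x ⊛ y)[3] = 10

x ⊛ y = [-2, -4, 6, 10]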